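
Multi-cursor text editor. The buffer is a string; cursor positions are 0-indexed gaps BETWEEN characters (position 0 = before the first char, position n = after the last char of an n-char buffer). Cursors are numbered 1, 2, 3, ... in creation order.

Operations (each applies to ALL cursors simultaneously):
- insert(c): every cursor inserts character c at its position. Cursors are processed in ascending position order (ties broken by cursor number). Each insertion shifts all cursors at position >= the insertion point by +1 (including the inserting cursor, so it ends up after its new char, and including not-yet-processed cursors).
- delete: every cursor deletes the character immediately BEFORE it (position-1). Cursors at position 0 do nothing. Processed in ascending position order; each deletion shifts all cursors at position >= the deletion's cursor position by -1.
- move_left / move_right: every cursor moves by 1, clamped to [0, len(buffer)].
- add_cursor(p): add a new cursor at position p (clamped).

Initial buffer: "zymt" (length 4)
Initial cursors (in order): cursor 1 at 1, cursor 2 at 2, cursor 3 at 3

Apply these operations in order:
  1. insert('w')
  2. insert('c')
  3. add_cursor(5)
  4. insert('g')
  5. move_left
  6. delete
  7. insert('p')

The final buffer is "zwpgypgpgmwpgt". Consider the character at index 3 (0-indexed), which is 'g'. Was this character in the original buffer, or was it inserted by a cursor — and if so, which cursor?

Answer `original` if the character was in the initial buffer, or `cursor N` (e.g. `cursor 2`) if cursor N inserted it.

Answer: cursor 1

Derivation:
After op 1 (insert('w')): buffer="zwywmwt" (len 7), cursors c1@2 c2@4 c3@6, authorship .1.2.3.
After op 2 (insert('c')): buffer="zwcywcmwct" (len 10), cursors c1@3 c2@6 c3@9, authorship .11.22.33.
After op 3 (add_cursor(5)): buffer="zwcywcmwct" (len 10), cursors c1@3 c4@5 c2@6 c3@9, authorship .11.22.33.
After op 4 (insert('g')): buffer="zwcgywgcgmwcgt" (len 14), cursors c1@4 c4@7 c2@9 c3@13, authorship .111.2422.333.
After op 5 (move_left): buffer="zwcgywgcgmwcgt" (len 14), cursors c1@3 c4@6 c2@8 c3@12, authorship .111.2422.333.
After op 6 (delete): buffer="zwgyggmwgt" (len 10), cursors c1@2 c4@4 c2@5 c3@8, authorship .11.42.33.
After op 7 (insert('p')): buffer="zwpgypgpgmwpgt" (len 14), cursors c1@3 c4@6 c2@8 c3@12, authorship .111.4422.333.
Authorship (.=original, N=cursor N): . 1 1 1 . 4 4 2 2 . 3 3 3 .
Index 3: author = 1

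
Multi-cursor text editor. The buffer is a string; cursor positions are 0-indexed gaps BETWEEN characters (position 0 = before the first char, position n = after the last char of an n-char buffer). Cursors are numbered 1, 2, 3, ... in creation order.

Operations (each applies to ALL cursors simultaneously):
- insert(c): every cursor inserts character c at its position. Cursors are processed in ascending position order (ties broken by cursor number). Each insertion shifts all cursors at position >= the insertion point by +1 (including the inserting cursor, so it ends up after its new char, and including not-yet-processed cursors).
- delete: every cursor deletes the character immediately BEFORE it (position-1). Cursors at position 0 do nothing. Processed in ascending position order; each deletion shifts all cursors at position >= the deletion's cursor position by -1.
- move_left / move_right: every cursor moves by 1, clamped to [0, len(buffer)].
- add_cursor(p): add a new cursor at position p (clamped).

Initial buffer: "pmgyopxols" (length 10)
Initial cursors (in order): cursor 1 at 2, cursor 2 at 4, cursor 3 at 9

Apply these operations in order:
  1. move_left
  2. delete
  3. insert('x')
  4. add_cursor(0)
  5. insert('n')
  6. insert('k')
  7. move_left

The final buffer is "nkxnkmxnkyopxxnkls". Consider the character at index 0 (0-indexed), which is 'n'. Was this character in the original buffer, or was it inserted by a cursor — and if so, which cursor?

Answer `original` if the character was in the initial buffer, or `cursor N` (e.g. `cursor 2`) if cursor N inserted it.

After op 1 (move_left): buffer="pmgyopxols" (len 10), cursors c1@1 c2@3 c3@8, authorship ..........
After op 2 (delete): buffer="myopxls" (len 7), cursors c1@0 c2@1 c3@5, authorship .......
After op 3 (insert('x')): buffer="xmxyopxxls" (len 10), cursors c1@1 c2@3 c3@8, authorship 1.2....3..
After op 4 (add_cursor(0)): buffer="xmxyopxxls" (len 10), cursors c4@0 c1@1 c2@3 c3@8, authorship 1.2....3..
After op 5 (insert('n')): buffer="nxnmxnyopxxnls" (len 14), cursors c4@1 c1@3 c2@6 c3@12, authorship 411.22....33..
After op 6 (insert('k')): buffer="nkxnkmxnkyopxxnkls" (len 18), cursors c4@2 c1@5 c2@9 c3@16, authorship 44111.222....333..
After op 7 (move_left): buffer="nkxnkmxnkyopxxnkls" (len 18), cursors c4@1 c1@4 c2@8 c3@15, authorship 44111.222....333..
Authorship (.=original, N=cursor N): 4 4 1 1 1 . 2 2 2 . . . . 3 3 3 . .
Index 0: author = 4

Answer: cursor 4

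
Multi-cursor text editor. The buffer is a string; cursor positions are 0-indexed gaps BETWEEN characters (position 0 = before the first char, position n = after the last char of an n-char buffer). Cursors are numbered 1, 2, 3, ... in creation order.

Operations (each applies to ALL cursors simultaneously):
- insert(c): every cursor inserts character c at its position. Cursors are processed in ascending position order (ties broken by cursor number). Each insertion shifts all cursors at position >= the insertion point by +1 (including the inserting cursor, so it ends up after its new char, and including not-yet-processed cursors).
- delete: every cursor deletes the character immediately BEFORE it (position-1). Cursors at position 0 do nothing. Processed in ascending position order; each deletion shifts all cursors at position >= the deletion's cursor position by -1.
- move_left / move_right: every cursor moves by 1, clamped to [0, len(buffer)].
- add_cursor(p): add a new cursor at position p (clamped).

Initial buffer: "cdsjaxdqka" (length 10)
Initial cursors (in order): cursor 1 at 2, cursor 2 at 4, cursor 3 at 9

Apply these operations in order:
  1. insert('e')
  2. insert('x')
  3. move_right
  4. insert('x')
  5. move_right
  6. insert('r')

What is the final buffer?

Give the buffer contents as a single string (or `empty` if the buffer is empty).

Answer: cdexsxjrexaxxrdqkexaxr

Derivation:
After op 1 (insert('e')): buffer="cdesjeaxdqkea" (len 13), cursors c1@3 c2@6 c3@12, authorship ..1..2.....3.
After op 2 (insert('x')): buffer="cdexsjexaxdqkexa" (len 16), cursors c1@4 c2@8 c3@15, authorship ..11..22.....33.
After op 3 (move_right): buffer="cdexsjexaxdqkexa" (len 16), cursors c1@5 c2@9 c3@16, authorship ..11..22.....33.
After op 4 (insert('x')): buffer="cdexsxjexaxxdqkexax" (len 19), cursors c1@6 c2@11 c3@19, authorship ..11.1.22.2....33.3
After op 5 (move_right): buffer="cdexsxjexaxxdqkexax" (len 19), cursors c1@7 c2@12 c3@19, authorship ..11.1.22.2....33.3
After op 6 (insert('r')): buffer="cdexsxjrexaxxrdqkexaxr" (len 22), cursors c1@8 c2@14 c3@22, authorship ..11.1.122.2.2...33.33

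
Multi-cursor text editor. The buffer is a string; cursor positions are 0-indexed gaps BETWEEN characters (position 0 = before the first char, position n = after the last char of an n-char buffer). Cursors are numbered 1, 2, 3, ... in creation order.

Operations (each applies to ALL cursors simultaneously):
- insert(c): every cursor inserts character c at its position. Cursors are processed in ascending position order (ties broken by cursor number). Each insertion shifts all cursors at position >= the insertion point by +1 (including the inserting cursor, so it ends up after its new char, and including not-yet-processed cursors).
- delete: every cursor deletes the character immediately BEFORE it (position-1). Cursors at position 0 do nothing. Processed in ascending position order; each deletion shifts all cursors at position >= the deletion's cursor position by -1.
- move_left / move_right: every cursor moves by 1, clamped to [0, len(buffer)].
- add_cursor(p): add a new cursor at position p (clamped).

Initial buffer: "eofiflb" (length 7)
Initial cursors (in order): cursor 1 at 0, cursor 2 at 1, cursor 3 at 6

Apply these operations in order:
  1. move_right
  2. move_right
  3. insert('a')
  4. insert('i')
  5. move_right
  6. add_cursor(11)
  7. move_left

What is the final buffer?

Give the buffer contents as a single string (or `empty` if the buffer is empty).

Answer: eoaifaiiflbai

Derivation:
After op 1 (move_right): buffer="eofiflb" (len 7), cursors c1@1 c2@2 c3@7, authorship .......
After op 2 (move_right): buffer="eofiflb" (len 7), cursors c1@2 c2@3 c3@7, authorship .......
After op 3 (insert('a')): buffer="eoafaiflba" (len 10), cursors c1@3 c2@5 c3@10, authorship ..1.2....3
After op 4 (insert('i')): buffer="eoaifaiiflbai" (len 13), cursors c1@4 c2@7 c3@13, authorship ..11.22....33
After op 5 (move_right): buffer="eoaifaiiflbai" (len 13), cursors c1@5 c2@8 c3@13, authorship ..11.22....33
After op 6 (add_cursor(11)): buffer="eoaifaiiflbai" (len 13), cursors c1@5 c2@8 c4@11 c3@13, authorship ..11.22....33
After op 7 (move_left): buffer="eoaifaiiflbai" (len 13), cursors c1@4 c2@7 c4@10 c3@12, authorship ..11.22....33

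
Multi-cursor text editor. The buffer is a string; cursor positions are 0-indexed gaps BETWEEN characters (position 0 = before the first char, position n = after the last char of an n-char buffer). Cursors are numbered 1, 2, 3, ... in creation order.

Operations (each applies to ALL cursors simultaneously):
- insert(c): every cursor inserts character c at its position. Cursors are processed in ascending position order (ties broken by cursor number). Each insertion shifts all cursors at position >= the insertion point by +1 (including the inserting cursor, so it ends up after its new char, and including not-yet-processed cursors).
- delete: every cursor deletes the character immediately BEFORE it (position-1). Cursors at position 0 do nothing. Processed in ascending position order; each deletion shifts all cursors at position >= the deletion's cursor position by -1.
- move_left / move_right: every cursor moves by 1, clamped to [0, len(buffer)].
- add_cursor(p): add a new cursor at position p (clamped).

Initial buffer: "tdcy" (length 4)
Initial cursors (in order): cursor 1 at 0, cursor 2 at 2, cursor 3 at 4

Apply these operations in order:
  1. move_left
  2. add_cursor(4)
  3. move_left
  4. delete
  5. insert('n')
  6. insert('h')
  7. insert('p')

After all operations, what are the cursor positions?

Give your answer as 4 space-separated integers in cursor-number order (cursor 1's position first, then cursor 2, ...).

After op 1 (move_left): buffer="tdcy" (len 4), cursors c1@0 c2@1 c3@3, authorship ....
After op 2 (add_cursor(4)): buffer="tdcy" (len 4), cursors c1@0 c2@1 c3@3 c4@4, authorship ....
After op 3 (move_left): buffer="tdcy" (len 4), cursors c1@0 c2@0 c3@2 c4@3, authorship ....
After op 4 (delete): buffer="ty" (len 2), cursors c1@0 c2@0 c3@1 c4@1, authorship ..
After op 5 (insert('n')): buffer="nntnny" (len 6), cursors c1@2 c2@2 c3@5 c4@5, authorship 12.34.
After op 6 (insert('h')): buffer="nnhhtnnhhy" (len 10), cursors c1@4 c2@4 c3@9 c4@9, authorship 1212.3434.
After op 7 (insert('p')): buffer="nnhhpptnnhhppy" (len 14), cursors c1@6 c2@6 c3@13 c4@13, authorship 121212.343434.

Answer: 6 6 13 13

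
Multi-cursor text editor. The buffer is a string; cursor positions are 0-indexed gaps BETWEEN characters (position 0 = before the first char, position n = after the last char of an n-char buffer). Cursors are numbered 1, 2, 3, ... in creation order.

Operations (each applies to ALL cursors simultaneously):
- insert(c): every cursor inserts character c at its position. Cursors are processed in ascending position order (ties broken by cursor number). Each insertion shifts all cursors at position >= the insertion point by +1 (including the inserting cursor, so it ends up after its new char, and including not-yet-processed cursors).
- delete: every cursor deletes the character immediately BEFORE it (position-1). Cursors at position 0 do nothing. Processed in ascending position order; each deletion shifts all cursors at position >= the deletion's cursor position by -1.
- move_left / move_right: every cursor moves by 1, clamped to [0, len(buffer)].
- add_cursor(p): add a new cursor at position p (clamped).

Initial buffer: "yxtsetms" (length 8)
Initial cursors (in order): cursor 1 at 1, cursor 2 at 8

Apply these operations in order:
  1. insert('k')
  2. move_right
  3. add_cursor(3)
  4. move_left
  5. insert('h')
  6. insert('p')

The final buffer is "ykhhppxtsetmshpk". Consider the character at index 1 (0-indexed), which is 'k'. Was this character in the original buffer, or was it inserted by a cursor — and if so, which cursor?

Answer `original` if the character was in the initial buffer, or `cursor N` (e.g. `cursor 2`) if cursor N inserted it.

After op 1 (insert('k')): buffer="ykxtsetmsk" (len 10), cursors c1@2 c2@10, authorship .1.......2
After op 2 (move_right): buffer="ykxtsetmsk" (len 10), cursors c1@3 c2@10, authorship .1.......2
After op 3 (add_cursor(3)): buffer="ykxtsetmsk" (len 10), cursors c1@3 c3@3 c2@10, authorship .1.......2
After op 4 (move_left): buffer="ykxtsetmsk" (len 10), cursors c1@2 c3@2 c2@9, authorship .1.......2
After op 5 (insert('h')): buffer="ykhhxtsetmshk" (len 13), cursors c1@4 c3@4 c2@12, authorship .113.......22
After op 6 (insert('p')): buffer="ykhhppxtsetmshpk" (len 16), cursors c1@6 c3@6 c2@15, authorship .11313.......222
Authorship (.=original, N=cursor N): . 1 1 3 1 3 . . . . . . . 2 2 2
Index 1: author = 1

Answer: cursor 1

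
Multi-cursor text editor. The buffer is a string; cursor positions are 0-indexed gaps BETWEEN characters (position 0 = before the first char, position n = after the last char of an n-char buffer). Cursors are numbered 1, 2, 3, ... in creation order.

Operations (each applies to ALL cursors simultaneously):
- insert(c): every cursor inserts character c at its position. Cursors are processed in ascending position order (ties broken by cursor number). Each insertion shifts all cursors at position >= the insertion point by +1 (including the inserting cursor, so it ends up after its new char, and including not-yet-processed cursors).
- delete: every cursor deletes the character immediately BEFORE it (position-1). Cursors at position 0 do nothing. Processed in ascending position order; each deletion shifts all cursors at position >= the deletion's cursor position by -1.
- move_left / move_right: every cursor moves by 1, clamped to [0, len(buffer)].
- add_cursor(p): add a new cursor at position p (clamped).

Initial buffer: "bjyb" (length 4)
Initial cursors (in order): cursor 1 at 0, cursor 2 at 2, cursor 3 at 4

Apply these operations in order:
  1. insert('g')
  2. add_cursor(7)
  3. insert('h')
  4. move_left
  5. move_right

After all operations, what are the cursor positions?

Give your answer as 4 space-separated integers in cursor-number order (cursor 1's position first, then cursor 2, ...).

Answer: 2 6 11 11

Derivation:
After op 1 (insert('g')): buffer="gbjgybg" (len 7), cursors c1@1 c2@4 c3@7, authorship 1..2..3
After op 2 (add_cursor(7)): buffer="gbjgybg" (len 7), cursors c1@1 c2@4 c3@7 c4@7, authorship 1..2..3
After op 3 (insert('h')): buffer="ghbjghybghh" (len 11), cursors c1@2 c2@6 c3@11 c4@11, authorship 11..22..334
After op 4 (move_left): buffer="ghbjghybghh" (len 11), cursors c1@1 c2@5 c3@10 c4@10, authorship 11..22..334
After op 5 (move_right): buffer="ghbjghybghh" (len 11), cursors c1@2 c2@6 c3@11 c4@11, authorship 11..22..334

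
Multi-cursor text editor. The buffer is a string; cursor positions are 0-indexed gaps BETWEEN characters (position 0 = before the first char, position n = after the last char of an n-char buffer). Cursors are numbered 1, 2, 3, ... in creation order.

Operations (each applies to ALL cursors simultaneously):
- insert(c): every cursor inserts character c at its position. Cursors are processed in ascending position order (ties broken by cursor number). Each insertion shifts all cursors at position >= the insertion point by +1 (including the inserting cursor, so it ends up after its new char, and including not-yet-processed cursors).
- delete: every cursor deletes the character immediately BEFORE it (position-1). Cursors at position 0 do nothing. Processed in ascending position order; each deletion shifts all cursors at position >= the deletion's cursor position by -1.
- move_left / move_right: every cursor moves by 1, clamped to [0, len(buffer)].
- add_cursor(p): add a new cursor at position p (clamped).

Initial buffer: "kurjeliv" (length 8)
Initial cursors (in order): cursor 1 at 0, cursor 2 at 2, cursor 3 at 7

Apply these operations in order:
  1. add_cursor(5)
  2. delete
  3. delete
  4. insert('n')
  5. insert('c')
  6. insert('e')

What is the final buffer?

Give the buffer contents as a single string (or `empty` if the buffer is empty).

Answer: nncceernncceev

Derivation:
After op 1 (add_cursor(5)): buffer="kurjeliv" (len 8), cursors c1@0 c2@2 c4@5 c3@7, authorship ........
After op 2 (delete): buffer="krjlv" (len 5), cursors c1@0 c2@1 c4@3 c3@4, authorship .....
After op 3 (delete): buffer="rv" (len 2), cursors c1@0 c2@0 c3@1 c4@1, authorship ..
After op 4 (insert('n')): buffer="nnrnnv" (len 6), cursors c1@2 c2@2 c3@5 c4@5, authorship 12.34.
After op 5 (insert('c')): buffer="nnccrnnccv" (len 10), cursors c1@4 c2@4 c3@9 c4@9, authorship 1212.3434.
After op 6 (insert('e')): buffer="nncceernncceev" (len 14), cursors c1@6 c2@6 c3@13 c4@13, authorship 121212.343434.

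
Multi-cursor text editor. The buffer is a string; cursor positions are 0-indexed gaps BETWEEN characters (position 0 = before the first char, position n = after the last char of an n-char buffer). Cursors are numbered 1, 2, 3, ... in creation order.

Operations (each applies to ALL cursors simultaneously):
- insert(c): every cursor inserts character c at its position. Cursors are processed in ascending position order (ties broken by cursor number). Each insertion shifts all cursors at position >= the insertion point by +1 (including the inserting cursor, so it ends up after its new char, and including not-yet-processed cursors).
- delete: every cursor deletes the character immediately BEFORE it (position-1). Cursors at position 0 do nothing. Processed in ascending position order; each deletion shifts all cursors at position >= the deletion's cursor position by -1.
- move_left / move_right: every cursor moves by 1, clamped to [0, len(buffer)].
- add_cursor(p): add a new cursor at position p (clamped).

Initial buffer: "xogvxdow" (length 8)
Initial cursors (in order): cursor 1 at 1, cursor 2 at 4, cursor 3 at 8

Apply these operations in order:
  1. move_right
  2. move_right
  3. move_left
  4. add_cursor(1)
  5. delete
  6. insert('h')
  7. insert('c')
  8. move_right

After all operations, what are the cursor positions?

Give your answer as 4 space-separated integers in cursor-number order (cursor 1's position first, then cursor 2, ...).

Answer: 5 9 12 5

Derivation:
After op 1 (move_right): buffer="xogvxdow" (len 8), cursors c1@2 c2@5 c3@8, authorship ........
After op 2 (move_right): buffer="xogvxdow" (len 8), cursors c1@3 c2@6 c3@8, authorship ........
After op 3 (move_left): buffer="xogvxdow" (len 8), cursors c1@2 c2@5 c3@7, authorship ........
After op 4 (add_cursor(1)): buffer="xogvxdow" (len 8), cursors c4@1 c1@2 c2@5 c3@7, authorship ........
After op 5 (delete): buffer="gvdw" (len 4), cursors c1@0 c4@0 c2@2 c3@3, authorship ....
After op 6 (insert('h')): buffer="hhgvhdhw" (len 8), cursors c1@2 c4@2 c2@5 c3@7, authorship 14..2.3.
After op 7 (insert('c')): buffer="hhccgvhcdhcw" (len 12), cursors c1@4 c4@4 c2@8 c3@11, authorship 1414..22.33.
After op 8 (move_right): buffer="hhccgvhcdhcw" (len 12), cursors c1@5 c4@5 c2@9 c3@12, authorship 1414..22.33.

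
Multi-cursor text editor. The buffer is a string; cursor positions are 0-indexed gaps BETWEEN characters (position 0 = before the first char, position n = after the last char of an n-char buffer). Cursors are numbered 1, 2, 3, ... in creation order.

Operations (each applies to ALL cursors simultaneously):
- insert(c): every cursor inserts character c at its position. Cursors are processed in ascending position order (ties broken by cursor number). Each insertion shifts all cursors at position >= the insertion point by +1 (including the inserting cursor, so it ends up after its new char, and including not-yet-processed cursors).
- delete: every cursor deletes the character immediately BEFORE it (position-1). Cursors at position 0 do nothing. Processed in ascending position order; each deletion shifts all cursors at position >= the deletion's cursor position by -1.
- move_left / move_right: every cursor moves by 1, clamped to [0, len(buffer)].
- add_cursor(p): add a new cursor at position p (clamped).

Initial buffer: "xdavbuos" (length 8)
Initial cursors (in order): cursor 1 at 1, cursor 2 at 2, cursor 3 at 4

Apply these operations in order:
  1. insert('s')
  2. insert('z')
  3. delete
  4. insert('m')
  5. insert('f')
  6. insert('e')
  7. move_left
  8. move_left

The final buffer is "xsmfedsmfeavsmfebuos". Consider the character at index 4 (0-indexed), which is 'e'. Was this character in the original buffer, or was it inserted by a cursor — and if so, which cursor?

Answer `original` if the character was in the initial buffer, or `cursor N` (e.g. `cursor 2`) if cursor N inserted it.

After op 1 (insert('s')): buffer="xsdsavsbuos" (len 11), cursors c1@2 c2@4 c3@7, authorship .1.2..3....
After op 2 (insert('z')): buffer="xszdszavszbuos" (len 14), cursors c1@3 c2@6 c3@10, authorship .11.22..33....
After op 3 (delete): buffer="xsdsavsbuos" (len 11), cursors c1@2 c2@4 c3@7, authorship .1.2..3....
After op 4 (insert('m')): buffer="xsmdsmavsmbuos" (len 14), cursors c1@3 c2@6 c3@10, authorship .11.22..33....
After op 5 (insert('f')): buffer="xsmfdsmfavsmfbuos" (len 17), cursors c1@4 c2@8 c3@13, authorship .111.222..333....
After op 6 (insert('e')): buffer="xsmfedsmfeavsmfebuos" (len 20), cursors c1@5 c2@10 c3@16, authorship .1111.2222..3333....
After op 7 (move_left): buffer="xsmfedsmfeavsmfebuos" (len 20), cursors c1@4 c2@9 c3@15, authorship .1111.2222..3333....
After op 8 (move_left): buffer="xsmfedsmfeavsmfebuos" (len 20), cursors c1@3 c2@8 c3@14, authorship .1111.2222..3333....
Authorship (.=original, N=cursor N): . 1 1 1 1 . 2 2 2 2 . . 3 3 3 3 . . . .
Index 4: author = 1

Answer: cursor 1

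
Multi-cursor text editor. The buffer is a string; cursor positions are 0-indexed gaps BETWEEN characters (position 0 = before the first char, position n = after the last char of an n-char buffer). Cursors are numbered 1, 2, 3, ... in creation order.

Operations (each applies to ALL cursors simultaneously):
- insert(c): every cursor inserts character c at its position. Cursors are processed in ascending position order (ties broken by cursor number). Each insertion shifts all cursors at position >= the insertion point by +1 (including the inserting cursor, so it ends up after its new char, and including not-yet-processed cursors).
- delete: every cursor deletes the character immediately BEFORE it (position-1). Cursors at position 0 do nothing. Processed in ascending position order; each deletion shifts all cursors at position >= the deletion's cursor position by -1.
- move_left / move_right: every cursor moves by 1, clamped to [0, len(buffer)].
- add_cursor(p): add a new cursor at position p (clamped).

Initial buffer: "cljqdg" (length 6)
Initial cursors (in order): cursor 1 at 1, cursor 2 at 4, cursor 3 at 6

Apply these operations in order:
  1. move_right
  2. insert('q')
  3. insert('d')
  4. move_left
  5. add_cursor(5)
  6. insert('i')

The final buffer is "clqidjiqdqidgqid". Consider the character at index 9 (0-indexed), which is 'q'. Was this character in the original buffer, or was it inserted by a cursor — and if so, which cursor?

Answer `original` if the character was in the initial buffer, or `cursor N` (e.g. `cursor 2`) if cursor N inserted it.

After op 1 (move_right): buffer="cljqdg" (len 6), cursors c1@2 c2@5 c3@6, authorship ......
After op 2 (insert('q')): buffer="clqjqdqgq" (len 9), cursors c1@3 c2@7 c3@9, authorship ..1...2.3
After op 3 (insert('d')): buffer="clqdjqdqdgqd" (len 12), cursors c1@4 c2@9 c3@12, authorship ..11...22.33
After op 4 (move_left): buffer="clqdjqdqdgqd" (len 12), cursors c1@3 c2@8 c3@11, authorship ..11...22.33
After op 5 (add_cursor(5)): buffer="clqdjqdqdgqd" (len 12), cursors c1@3 c4@5 c2@8 c3@11, authorship ..11...22.33
After op 6 (insert('i')): buffer="clqidjiqdqidgqid" (len 16), cursors c1@4 c4@7 c2@11 c3@15, authorship ..111.4..222.333
Authorship (.=original, N=cursor N): . . 1 1 1 . 4 . . 2 2 2 . 3 3 3
Index 9: author = 2

Answer: cursor 2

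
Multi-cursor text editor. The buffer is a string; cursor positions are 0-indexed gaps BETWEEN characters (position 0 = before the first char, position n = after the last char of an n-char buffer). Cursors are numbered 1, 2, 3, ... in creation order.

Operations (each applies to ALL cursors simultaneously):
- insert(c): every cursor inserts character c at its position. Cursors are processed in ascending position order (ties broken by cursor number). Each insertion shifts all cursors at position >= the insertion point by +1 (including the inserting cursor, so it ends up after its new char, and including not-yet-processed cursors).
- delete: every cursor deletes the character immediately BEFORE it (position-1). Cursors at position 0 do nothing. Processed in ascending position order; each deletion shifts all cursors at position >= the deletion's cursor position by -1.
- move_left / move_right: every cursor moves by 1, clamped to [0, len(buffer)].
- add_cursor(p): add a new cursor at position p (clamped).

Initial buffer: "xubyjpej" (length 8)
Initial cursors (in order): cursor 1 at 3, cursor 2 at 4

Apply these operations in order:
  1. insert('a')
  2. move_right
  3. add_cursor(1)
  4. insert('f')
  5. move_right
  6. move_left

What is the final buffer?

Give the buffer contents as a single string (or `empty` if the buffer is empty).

After op 1 (insert('a')): buffer="xubayajpej" (len 10), cursors c1@4 c2@6, authorship ...1.2....
After op 2 (move_right): buffer="xubayajpej" (len 10), cursors c1@5 c2@7, authorship ...1.2....
After op 3 (add_cursor(1)): buffer="xubayajpej" (len 10), cursors c3@1 c1@5 c2@7, authorship ...1.2....
After op 4 (insert('f')): buffer="xfubayfajfpej" (len 13), cursors c3@2 c1@7 c2@10, authorship .3..1.12.2...
After op 5 (move_right): buffer="xfubayfajfpej" (len 13), cursors c3@3 c1@8 c2@11, authorship .3..1.12.2...
After op 6 (move_left): buffer="xfubayfajfpej" (len 13), cursors c3@2 c1@7 c2@10, authorship .3..1.12.2...

Answer: xfubayfajfpej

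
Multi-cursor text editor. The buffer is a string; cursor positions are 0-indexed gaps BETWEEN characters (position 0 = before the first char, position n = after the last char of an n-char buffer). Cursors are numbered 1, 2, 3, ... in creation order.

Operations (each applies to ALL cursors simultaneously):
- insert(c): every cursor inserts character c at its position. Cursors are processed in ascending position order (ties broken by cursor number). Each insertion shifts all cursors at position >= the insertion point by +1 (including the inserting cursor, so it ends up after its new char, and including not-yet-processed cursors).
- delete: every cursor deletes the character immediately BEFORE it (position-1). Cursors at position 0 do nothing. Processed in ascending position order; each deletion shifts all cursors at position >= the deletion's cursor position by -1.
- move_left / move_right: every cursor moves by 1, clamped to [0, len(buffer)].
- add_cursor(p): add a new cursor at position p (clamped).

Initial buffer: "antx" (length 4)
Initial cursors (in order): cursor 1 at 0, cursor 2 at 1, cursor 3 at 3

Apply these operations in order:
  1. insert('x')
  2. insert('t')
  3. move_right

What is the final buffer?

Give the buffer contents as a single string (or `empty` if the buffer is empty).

Answer: xtaxtntxtx

Derivation:
After op 1 (insert('x')): buffer="xaxntxx" (len 7), cursors c1@1 c2@3 c3@6, authorship 1.2..3.
After op 2 (insert('t')): buffer="xtaxtntxtx" (len 10), cursors c1@2 c2@5 c3@9, authorship 11.22..33.
After op 3 (move_right): buffer="xtaxtntxtx" (len 10), cursors c1@3 c2@6 c3@10, authorship 11.22..33.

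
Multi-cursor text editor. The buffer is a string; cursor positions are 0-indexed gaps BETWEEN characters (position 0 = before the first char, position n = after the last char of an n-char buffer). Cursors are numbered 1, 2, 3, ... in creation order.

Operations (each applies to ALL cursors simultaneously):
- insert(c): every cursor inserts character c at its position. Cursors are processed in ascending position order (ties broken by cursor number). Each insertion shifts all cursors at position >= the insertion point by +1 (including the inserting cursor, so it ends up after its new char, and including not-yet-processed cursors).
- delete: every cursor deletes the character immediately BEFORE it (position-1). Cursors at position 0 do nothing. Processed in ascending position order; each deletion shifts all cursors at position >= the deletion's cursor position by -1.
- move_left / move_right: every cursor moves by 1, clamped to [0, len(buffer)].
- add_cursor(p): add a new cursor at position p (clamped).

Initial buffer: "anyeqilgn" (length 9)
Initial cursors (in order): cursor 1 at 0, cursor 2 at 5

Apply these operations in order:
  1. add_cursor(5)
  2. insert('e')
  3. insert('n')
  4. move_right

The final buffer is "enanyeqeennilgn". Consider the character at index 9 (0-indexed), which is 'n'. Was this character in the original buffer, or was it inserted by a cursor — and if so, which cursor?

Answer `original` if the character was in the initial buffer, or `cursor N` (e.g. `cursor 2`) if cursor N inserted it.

Answer: cursor 2

Derivation:
After op 1 (add_cursor(5)): buffer="anyeqilgn" (len 9), cursors c1@0 c2@5 c3@5, authorship .........
After op 2 (insert('e')): buffer="eanyeqeeilgn" (len 12), cursors c1@1 c2@8 c3@8, authorship 1.....23....
After op 3 (insert('n')): buffer="enanyeqeennilgn" (len 15), cursors c1@2 c2@11 c3@11, authorship 11.....2323....
After op 4 (move_right): buffer="enanyeqeennilgn" (len 15), cursors c1@3 c2@12 c3@12, authorship 11.....2323....
Authorship (.=original, N=cursor N): 1 1 . . . . . 2 3 2 3 . . . .
Index 9: author = 2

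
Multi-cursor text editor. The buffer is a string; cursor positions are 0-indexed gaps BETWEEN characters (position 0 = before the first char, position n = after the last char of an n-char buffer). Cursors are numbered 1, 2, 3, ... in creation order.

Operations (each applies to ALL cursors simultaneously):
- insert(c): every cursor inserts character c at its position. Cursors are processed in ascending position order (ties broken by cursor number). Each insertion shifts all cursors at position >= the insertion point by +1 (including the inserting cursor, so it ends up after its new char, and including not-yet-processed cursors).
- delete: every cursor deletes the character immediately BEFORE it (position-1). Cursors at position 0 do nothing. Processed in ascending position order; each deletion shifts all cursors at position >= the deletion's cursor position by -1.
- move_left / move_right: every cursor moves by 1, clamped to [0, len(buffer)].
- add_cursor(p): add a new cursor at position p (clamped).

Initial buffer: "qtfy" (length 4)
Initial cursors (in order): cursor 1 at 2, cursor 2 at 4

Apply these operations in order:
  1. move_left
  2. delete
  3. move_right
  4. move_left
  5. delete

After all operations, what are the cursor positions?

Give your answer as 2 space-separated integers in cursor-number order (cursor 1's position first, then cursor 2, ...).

After op 1 (move_left): buffer="qtfy" (len 4), cursors c1@1 c2@3, authorship ....
After op 2 (delete): buffer="ty" (len 2), cursors c1@0 c2@1, authorship ..
After op 3 (move_right): buffer="ty" (len 2), cursors c1@1 c2@2, authorship ..
After op 4 (move_left): buffer="ty" (len 2), cursors c1@0 c2@1, authorship ..
After op 5 (delete): buffer="y" (len 1), cursors c1@0 c2@0, authorship .

Answer: 0 0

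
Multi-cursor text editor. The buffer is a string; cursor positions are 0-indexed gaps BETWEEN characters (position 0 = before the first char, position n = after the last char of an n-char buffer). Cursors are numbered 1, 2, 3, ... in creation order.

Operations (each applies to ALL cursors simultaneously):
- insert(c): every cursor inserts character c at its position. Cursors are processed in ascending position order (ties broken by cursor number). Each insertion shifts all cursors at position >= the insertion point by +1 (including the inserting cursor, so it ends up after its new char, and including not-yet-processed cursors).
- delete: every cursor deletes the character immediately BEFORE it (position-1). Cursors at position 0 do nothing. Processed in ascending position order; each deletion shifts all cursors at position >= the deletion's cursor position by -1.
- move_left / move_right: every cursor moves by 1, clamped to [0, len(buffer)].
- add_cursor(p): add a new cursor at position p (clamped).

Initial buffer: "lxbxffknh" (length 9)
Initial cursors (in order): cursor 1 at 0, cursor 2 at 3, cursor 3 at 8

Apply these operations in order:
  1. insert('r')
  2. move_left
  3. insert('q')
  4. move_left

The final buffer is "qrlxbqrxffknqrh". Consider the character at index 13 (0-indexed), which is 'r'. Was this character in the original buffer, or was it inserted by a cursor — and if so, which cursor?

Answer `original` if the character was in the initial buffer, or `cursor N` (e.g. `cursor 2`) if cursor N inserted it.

Answer: cursor 3

Derivation:
After op 1 (insert('r')): buffer="rlxbrxffknrh" (len 12), cursors c1@1 c2@5 c3@11, authorship 1...2.....3.
After op 2 (move_left): buffer="rlxbrxffknrh" (len 12), cursors c1@0 c2@4 c3@10, authorship 1...2.....3.
After op 3 (insert('q')): buffer="qrlxbqrxffknqrh" (len 15), cursors c1@1 c2@6 c3@13, authorship 11...22.....33.
After op 4 (move_left): buffer="qrlxbqrxffknqrh" (len 15), cursors c1@0 c2@5 c3@12, authorship 11...22.....33.
Authorship (.=original, N=cursor N): 1 1 . . . 2 2 . . . . . 3 3 .
Index 13: author = 3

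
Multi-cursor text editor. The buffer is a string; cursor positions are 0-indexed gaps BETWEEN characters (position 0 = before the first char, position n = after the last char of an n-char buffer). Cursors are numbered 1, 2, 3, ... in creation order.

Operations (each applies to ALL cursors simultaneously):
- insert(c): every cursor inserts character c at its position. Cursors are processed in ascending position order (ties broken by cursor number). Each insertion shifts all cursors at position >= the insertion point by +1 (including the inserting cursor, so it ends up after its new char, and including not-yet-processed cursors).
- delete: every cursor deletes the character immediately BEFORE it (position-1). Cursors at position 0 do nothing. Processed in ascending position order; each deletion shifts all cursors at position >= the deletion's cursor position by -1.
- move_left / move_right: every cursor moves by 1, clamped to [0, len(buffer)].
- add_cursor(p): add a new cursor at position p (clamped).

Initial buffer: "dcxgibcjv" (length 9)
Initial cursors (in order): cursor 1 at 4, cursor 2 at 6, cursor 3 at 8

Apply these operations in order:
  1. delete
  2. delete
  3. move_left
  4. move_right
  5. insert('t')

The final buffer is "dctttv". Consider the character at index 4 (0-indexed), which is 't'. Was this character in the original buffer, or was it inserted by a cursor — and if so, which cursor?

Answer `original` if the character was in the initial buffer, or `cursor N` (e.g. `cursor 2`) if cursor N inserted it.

After op 1 (delete): buffer="dcxicv" (len 6), cursors c1@3 c2@4 c3@5, authorship ......
After op 2 (delete): buffer="dcv" (len 3), cursors c1@2 c2@2 c3@2, authorship ...
After op 3 (move_left): buffer="dcv" (len 3), cursors c1@1 c2@1 c3@1, authorship ...
After op 4 (move_right): buffer="dcv" (len 3), cursors c1@2 c2@2 c3@2, authorship ...
After op 5 (insert('t')): buffer="dctttv" (len 6), cursors c1@5 c2@5 c3@5, authorship ..123.
Authorship (.=original, N=cursor N): . . 1 2 3 .
Index 4: author = 3

Answer: cursor 3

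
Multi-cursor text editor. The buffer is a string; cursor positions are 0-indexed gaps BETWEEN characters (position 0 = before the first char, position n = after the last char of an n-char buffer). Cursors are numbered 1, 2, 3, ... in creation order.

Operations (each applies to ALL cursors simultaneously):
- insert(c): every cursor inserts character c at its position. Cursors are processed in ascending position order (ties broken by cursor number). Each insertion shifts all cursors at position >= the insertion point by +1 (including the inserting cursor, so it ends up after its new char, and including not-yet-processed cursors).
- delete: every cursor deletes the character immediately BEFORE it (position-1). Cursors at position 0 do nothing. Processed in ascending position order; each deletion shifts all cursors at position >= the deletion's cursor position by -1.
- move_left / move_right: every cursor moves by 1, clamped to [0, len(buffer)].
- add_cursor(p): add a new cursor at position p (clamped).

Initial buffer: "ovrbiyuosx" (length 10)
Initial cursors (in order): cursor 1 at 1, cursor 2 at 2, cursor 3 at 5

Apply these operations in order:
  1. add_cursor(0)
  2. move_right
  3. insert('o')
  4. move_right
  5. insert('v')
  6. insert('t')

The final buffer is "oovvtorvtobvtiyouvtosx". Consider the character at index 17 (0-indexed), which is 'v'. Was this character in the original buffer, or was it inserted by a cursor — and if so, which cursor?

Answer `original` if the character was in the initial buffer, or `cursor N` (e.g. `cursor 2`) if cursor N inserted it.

After op 1 (add_cursor(0)): buffer="ovrbiyuosx" (len 10), cursors c4@0 c1@1 c2@2 c3@5, authorship ..........
After op 2 (move_right): buffer="ovrbiyuosx" (len 10), cursors c4@1 c1@2 c2@3 c3@6, authorship ..........
After op 3 (insert('o')): buffer="oovorobiyouosx" (len 14), cursors c4@2 c1@4 c2@6 c3@10, authorship .4.1.2...3....
After op 4 (move_right): buffer="oovorobiyouosx" (len 14), cursors c4@3 c1@5 c2@7 c3@11, authorship .4.1.2...3....
After op 5 (insert('v')): buffer="oovvorvobviyouvosx" (len 18), cursors c4@4 c1@7 c2@10 c3@15, authorship .4.41.12.2..3.3...
After op 6 (insert('t')): buffer="oovvtorvtobvtiyouvtosx" (len 22), cursors c4@5 c1@9 c2@13 c3@19, authorship .4.441.112.22..3.33...
Authorship (.=original, N=cursor N): . 4 . 4 4 1 . 1 1 2 . 2 2 . . 3 . 3 3 . . .
Index 17: author = 3

Answer: cursor 3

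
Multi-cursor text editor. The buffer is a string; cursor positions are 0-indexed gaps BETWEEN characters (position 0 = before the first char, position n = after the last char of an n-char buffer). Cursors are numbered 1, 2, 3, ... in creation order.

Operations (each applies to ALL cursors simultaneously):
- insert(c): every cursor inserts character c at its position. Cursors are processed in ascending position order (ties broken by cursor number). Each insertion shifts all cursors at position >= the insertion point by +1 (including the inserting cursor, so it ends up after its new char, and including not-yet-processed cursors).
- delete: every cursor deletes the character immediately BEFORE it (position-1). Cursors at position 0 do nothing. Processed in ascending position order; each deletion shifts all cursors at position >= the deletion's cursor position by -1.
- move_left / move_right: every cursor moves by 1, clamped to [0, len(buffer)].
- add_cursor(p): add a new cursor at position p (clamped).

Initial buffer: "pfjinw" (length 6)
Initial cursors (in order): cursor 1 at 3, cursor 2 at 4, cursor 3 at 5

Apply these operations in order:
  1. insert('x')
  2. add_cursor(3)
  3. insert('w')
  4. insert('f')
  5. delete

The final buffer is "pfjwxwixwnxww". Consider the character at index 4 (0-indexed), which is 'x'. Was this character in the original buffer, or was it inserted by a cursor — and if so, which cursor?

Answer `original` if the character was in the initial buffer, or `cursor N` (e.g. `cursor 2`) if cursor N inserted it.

Answer: cursor 1

Derivation:
After op 1 (insert('x')): buffer="pfjxixnxw" (len 9), cursors c1@4 c2@6 c3@8, authorship ...1.2.3.
After op 2 (add_cursor(3)): buffer="pfjxixnxw" (len 9), cursors c4@3 c1@4 c2@6 c3@8, authorship ...1.2.3.
After op 3 (insert('w')): buffer="pfjwxwixwnxww" (len 13), cursors c4@4 c1@6 c2@9 c3@12, authorship ...411.22.33.
After op 4 (insert('f')): buffer="pfjwfxwfixwfnxwfw" (len 17), cursors c4@5 c1@8 c2@12 c3@16, authorship ...44111.222.333.
After op 5 (delete): buffer="pfjwxwixwnxww" (len 13), cursors c4@4 c1@6 c2@9 c3@12, authorship ...411.22.33.
Authorship (.=original, N=cursor N): . . . 4 1 1 . 2 2 . 3 3 .
Index 4: author = 1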